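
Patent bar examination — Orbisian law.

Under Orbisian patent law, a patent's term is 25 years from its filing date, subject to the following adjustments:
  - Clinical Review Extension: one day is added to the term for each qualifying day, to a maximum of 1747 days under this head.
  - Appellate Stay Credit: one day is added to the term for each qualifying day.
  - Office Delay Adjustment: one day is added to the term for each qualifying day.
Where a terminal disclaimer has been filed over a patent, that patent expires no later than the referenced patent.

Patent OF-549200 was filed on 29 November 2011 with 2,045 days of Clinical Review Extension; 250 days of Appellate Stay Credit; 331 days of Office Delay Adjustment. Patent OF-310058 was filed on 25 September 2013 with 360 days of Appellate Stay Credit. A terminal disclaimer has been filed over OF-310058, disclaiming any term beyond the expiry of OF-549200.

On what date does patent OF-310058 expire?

Natural term of OF-310058:
  Base: filing + 25 years → 25 September 2038.
  Appellate Stay Credit: +360 days → 20 September 2039.
Expiry of referenced patent OF-549200:
  Base: filing + 25 years → 29 November 2036.
  Clinical Review Extension: 2045 days claimed exceeds the 1747-day cap, so +1747 days → 11 September 2041.
  Appellate Stay Credit: +250 days → 19 May 2042.
  Office Delay Adjustment: +331 days → 15 April 2043.
Terminal disclaimer: OF-310058 expires on the earlier of 20 September 2039 and 15 April 2043.

September 20, 2039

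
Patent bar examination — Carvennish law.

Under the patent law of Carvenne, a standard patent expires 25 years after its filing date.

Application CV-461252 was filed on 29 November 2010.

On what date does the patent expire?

November 29, 2035

Filing date + 25 years → 29 November 2035.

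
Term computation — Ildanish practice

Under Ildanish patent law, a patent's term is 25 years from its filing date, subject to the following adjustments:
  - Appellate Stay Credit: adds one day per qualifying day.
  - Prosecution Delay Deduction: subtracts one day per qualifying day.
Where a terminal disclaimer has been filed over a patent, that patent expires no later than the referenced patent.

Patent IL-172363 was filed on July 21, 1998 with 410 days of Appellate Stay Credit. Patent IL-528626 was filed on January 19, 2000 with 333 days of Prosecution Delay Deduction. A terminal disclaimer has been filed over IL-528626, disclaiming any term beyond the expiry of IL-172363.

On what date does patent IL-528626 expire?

2024-02-21

Natural term of IL-528626:
  Base: filing + 25 years → 19 January 2025.
  Prosecution Delay Deduction: −333 days → 21 February 2024.
Expiry of referenced patent IL-172363:
  Base: filing + 25 years → 21 July 2023.
  Appellate Stay Credit: +410 days → 3 September 2024.
Terminal disclaimer: IL-528626 expires on the earlier of 21 February 2024 and 3 September 2024.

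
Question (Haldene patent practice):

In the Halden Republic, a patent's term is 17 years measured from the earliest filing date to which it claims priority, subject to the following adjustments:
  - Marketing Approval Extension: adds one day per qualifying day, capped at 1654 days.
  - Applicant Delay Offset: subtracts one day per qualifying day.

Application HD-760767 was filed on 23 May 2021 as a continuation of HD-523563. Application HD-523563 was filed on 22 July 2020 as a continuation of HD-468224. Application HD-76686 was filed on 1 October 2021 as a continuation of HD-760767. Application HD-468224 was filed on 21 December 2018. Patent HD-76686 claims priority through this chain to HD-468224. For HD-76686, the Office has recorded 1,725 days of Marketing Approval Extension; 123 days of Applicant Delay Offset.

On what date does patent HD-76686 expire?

Earliest priority filing: 21 December 2018.
Base term: 21 December 2018 + 17 years → 21 December 2035.
Marketing Approval Extension: 1725 days claimed exceeds the 1654-day cap, so +1654 days → 1 July 2040.
Applicant Delay Offset: −123 days → 29 February 2040.

2040-02-29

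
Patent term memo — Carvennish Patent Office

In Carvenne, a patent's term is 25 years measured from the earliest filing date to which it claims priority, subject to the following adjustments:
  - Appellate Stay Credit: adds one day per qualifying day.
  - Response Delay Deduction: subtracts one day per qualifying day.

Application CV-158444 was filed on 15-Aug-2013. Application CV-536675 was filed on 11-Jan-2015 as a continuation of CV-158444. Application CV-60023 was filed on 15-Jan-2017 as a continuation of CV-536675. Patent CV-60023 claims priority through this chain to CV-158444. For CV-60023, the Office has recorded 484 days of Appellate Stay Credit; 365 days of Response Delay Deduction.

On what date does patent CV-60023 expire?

Earliest priority filing: 15 August 2013.
Base term: 15 August 2013 + 25 years → 15 August 2038.
Appellate Stay Credit: +484 days → 12 December 2039.
Response Delay Deduction: −365 days → 12 December 2038.

December 12, 2038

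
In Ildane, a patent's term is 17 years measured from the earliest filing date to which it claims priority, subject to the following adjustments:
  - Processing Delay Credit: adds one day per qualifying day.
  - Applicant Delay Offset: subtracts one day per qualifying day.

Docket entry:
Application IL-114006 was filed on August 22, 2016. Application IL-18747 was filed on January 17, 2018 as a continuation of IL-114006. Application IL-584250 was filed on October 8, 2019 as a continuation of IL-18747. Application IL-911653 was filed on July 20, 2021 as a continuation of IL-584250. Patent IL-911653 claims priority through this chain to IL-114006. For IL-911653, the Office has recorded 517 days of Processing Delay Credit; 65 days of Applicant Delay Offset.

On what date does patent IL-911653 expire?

2034-11-17

Earliest priority filing: 22 August 2016.
Base term: 22 August 2016 + 17 years → 22 August 2033.
Processing Delay Credit: +517 days → 21 January 2035.
Applicant Delay Offset: −65 days → 17 November 2034.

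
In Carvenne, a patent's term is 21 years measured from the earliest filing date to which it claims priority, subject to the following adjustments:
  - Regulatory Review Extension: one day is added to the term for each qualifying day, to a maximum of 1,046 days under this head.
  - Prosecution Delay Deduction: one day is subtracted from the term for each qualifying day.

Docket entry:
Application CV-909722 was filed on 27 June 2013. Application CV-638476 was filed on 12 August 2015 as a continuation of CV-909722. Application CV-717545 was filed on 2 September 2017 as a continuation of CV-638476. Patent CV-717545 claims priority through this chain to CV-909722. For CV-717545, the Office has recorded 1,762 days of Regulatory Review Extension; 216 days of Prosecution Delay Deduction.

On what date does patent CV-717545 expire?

Earliest priority filing: 27 June 2013.
Base term: 27 June 2013 + 21 years → 27 June 2034.
Regulatory Review Extension: 1762 days claimed exceeds the 1046-day cap, so +1046 days → 8 May 2037.
Prosecution Delay Deduction: −216 days → 4 October 2036.

October 4, 2036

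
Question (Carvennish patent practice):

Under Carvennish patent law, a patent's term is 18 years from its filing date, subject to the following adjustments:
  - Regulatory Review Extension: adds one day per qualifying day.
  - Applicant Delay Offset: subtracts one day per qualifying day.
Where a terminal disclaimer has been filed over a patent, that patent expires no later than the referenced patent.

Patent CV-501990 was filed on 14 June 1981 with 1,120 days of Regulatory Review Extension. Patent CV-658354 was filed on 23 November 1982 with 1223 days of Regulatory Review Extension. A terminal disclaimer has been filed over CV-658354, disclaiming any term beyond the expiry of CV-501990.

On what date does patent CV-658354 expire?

Natural term of CV-658354:
  Base: filing + 18 years → 23 November 2000.
  Regulatory Review Extension: +1223 days → 30 March 2004.
Expiry of referenced patent CV-501990:
  Base: filing + 18 years → 14 June 1999.
  Regulatory Review Extension: +1120 days → 8 July 2002.
Terminal disclaimer: CV-658354 expires on the earlier of 30 March 2004 and 8 July 2002.

2002-07-08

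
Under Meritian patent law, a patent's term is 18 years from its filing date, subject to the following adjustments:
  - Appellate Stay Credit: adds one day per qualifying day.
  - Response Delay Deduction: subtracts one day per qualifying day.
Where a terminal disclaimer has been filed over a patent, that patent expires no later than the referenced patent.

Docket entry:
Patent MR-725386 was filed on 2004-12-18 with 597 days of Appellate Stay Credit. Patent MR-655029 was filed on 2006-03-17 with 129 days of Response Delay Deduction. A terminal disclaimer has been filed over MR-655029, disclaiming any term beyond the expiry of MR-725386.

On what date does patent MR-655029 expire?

November 9, 2023

Natural term of MR-655029:
  Base: filing + 18 years → 17 March 2024.
  Response Delay Deduction: −129 days → 9 November 2023.
Expiry of referenced patent MR-725386:
  Base: filing + 18 years → 18 December 2022.
  Appellate Stay Credit: +597 days → 6 August 2024.
Terminal disclaimer: MR-655029 expires on the earlier of 9 November 2023 and 6 August 2024.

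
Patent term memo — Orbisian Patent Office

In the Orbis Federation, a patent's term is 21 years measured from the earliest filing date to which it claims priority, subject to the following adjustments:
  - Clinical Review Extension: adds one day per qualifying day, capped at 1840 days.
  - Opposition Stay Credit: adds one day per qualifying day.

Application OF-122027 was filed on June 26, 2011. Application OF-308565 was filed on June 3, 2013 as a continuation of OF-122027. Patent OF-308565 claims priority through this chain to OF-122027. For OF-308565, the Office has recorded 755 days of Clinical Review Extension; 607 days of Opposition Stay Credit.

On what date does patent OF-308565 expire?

2036-03-19

Earliest priority filing: 26 June 2011.
Base term: 26 June 2011 + 21 years → 26 June 2032.
Clinical Review Extension: 755 days (within the 1840-day cap) → +755 days → 21 July 2034.
Opposition Stay Credit: +607 days → 19 March 2036.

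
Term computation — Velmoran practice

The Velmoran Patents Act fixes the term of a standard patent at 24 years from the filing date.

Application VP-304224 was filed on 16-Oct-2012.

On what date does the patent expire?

Filing date + 24 years → 16 October 2036.

2036-10-16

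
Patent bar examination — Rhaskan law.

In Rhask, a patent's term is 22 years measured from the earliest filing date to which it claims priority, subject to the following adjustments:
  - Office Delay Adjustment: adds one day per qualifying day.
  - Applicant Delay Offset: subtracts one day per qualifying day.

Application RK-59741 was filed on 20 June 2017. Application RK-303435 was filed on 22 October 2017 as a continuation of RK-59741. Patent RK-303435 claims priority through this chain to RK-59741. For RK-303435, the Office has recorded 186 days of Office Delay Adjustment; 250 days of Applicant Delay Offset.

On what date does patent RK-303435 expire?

Earliest priority filing: 20 June 2017.
Base term: 20 June 2017 + 22 years → 20 June 2039.
Office Delay Adjustment: +186 days → 23 December 2039.
Applicant Delay Offset: −250 days → 17 April 2039.

2039-04-17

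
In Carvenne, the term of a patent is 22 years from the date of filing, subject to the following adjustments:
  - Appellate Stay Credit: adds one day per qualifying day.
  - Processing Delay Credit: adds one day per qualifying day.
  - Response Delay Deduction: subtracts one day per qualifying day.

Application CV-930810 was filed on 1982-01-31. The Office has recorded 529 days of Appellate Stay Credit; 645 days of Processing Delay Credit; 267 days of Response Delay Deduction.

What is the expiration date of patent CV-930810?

Base term: filing date + 22 years → 31 January 2004.
Appellate Stay Credit: +529 days → 13 July 2005.
Processing Delay Credit: +645 days → 19 April 2007.
Response Delay Deduction: −267 days → 26 July 2006.

2006-07-26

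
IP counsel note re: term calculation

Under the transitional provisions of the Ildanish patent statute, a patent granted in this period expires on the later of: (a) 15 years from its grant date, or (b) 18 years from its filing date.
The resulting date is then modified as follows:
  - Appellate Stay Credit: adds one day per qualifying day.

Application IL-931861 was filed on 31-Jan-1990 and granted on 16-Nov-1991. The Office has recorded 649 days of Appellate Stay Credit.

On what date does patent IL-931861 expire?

2009-11-10

(a) grant + 15 years → 16 November 2006.
(b) filing + 18 years → 31 January 2008.
Later of the two: 31 January 2008.
Appellate Stay Credit: +649 days → 10 November 2009.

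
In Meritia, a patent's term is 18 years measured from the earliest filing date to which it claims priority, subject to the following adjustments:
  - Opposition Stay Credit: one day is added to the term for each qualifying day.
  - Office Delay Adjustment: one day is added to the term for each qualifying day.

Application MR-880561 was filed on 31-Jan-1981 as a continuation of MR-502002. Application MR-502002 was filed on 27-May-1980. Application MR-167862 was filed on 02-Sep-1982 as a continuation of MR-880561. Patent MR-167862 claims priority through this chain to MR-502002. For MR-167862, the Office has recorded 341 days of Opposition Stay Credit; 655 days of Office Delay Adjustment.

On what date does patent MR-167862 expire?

Earliest priority filing: 27 May 1980.
Base term: 27 May 1980 + 18 years → 27 May 1998.
Opposition Stay Credit: +341 days → 3 May 1999.
Office Delay Adjustment: +655 days → 16 February 2001.

February 16, 2001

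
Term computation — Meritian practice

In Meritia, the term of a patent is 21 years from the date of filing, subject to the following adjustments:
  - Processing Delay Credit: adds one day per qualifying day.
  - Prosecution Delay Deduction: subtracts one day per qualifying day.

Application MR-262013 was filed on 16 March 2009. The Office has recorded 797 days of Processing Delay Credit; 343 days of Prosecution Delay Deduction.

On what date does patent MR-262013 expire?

Base term: filing date + 21 years → 16 March 2030.
Processing Delay Credit: +797 days → 21 May 2032.
Prosecution Delay Deduction: −343 days → 13 June 2031.

June 13, 2031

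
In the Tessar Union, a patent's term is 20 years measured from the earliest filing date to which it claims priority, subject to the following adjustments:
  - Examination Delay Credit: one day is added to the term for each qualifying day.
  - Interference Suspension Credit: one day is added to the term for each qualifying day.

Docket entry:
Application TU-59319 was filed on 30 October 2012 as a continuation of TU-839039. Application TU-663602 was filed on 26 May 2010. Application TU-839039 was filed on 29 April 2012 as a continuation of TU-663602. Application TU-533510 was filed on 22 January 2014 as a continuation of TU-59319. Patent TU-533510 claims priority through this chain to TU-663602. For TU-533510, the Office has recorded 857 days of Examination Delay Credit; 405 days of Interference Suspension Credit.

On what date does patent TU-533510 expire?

2033-11-08

Earliest priority filing: 26 May 2010.
Base term: 26 May 2010 + 20 years → 26 May 2030.
Examination Delay Credit: +857 days → 29 September 2032.
Interference Suspension Credit: +405 days → 8 November 2033.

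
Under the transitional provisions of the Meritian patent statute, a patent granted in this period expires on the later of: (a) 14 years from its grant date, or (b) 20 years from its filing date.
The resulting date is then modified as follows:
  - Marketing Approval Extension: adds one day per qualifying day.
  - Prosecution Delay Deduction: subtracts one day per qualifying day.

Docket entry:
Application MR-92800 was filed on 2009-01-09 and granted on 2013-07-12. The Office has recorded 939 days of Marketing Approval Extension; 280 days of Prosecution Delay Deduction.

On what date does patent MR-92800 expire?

October 30, 2030

(a) grant + 14 years → 12 July 2027.
(b) filing + 20 years → 9 January 2029.
Later of the two: 9 January 2029.
Marketing Approval Extension: +939 days → 6 August 2031.
Prosecution Delay Deduction: −280 days → 30 October 2030.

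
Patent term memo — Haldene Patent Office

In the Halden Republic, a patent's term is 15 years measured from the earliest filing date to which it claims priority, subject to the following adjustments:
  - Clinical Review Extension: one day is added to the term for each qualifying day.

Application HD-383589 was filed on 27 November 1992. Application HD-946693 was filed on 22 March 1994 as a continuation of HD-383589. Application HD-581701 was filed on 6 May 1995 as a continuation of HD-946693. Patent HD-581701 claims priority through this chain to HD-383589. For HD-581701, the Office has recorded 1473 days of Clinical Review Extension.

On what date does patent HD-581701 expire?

Earliest priority filing: 27 November 1992.
Base term: 27 November 1992 + 15 years → 27 November 2007.
Clinical Review Extension: +1473 days → 9 December 2011.

2011-12-09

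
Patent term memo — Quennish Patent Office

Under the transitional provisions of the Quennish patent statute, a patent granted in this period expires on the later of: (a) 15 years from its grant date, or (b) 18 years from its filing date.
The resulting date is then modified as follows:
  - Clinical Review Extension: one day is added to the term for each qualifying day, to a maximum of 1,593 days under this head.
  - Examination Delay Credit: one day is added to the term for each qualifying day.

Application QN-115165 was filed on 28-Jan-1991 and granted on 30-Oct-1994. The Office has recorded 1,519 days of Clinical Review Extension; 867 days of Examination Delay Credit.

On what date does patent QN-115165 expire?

2016-05-12

(a) grant + 15 years → 30 October 2009.
(b) filing + 18 years → 28 January 2009.
Later of the two: 30 October 2009.
Clinical Review Extension: 1519 days (within the 1593-day cap) → +1519 days → 27 December 2013.
Examination Delay Credit: +867 days → 12 May 2016.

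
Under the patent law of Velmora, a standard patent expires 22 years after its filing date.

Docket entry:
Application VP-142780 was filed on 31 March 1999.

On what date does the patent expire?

March 31, 2021

Filing date + 22 years → 31 March 2021.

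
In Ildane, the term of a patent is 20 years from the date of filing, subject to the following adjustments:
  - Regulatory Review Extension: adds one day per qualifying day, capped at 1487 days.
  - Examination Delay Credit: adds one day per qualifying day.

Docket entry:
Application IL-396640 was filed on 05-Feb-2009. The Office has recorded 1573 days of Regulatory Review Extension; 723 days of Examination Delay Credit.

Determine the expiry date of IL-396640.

February 24, 2035

Base term: filing date + 20 years → 5 February 2029.
Regulatory Review Extension: 1573 days claimed exceeds the 1487-day cap, so +1487 days → 3 March 2033.
Examination Delay Credit: +723 days → 24 February 2035.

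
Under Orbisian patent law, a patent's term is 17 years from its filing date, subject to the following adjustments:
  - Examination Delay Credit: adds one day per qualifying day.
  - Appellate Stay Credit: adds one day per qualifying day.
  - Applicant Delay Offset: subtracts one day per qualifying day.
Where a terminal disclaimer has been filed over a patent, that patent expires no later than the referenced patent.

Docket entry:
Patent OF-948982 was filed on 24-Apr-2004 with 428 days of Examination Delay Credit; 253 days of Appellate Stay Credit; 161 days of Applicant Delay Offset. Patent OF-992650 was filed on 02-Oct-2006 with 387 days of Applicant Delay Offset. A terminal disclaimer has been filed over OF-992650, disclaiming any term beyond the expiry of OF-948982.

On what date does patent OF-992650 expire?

September 10, 2022

Natural term of OF-992650:
  Base: filing + 17 years → 2 October 2023.
  Applicant Delay Offset: −387 days → 10 September 2022.
Expiry of referenced patent OF-948982:
  Base: filing + 17 years → 24 April 2021.
  Examination Delay Credit: +428 days → 26 June 2022.
  Appellate Stay Credit: +253 days → 6 March 2023.
  Applicant Delay Offset: −161 days → 26 September 2022.
Terminal disclaimer: OF-992650 expires on the earlier of 10 September 2022 and 26 September 2022.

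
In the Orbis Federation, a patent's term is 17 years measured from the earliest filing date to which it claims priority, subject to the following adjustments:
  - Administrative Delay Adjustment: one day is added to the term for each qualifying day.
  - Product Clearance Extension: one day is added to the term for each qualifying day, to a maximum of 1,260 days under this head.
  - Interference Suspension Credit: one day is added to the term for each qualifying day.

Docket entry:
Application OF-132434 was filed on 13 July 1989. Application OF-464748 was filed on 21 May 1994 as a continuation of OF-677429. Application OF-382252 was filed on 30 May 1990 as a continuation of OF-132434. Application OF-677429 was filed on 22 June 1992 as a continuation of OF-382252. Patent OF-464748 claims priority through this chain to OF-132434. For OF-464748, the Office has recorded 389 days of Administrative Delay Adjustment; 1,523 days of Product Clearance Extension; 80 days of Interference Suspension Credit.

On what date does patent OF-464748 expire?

Earliest priority filing: 13 July 1989.
Base term: 13 July 1989 + 17 years → 13 July 2006.
Administrative Delay Adjustment: +389 days → 6 August 2007.
Product Clearance Extension: 1523 days claimed exceeds the 1260-day cap, so +1260 days → 17 January 2011.
Interference Suspension Credit: +80 days → 7 April 2011.

2011-04-07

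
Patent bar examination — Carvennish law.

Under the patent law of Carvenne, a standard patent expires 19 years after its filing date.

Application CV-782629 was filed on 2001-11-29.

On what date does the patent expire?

November 29, 2020

Filing date + 19 years → 29 November 2020.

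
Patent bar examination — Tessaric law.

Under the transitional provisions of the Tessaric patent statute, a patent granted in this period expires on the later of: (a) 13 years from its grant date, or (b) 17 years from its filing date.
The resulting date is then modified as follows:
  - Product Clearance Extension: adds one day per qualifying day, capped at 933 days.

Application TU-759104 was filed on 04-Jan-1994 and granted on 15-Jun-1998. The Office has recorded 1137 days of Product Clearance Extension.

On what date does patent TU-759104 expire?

(a) grant + 13 years → 15 June 2011.
(b) filing + 17 years → 4 January 2011.
Later of the two: 15 June 2011.
Product Clearance Extension: 1137 days claimed exceeds the 933-day cap, so +933 days → 3 January 2014.

January 3, 2014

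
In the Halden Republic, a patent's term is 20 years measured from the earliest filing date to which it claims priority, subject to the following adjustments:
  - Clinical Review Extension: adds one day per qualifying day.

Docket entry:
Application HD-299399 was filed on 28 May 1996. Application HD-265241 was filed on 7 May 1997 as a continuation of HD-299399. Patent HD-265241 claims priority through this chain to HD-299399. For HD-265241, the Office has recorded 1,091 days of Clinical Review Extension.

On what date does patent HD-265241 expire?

2019-05-24

Earliest priority filing: 28 May 1996.
Base term: 28 May 1996 + 20 years → 28 May 2016.
Clinical Review Extension: +1091 days → 24 May 2019.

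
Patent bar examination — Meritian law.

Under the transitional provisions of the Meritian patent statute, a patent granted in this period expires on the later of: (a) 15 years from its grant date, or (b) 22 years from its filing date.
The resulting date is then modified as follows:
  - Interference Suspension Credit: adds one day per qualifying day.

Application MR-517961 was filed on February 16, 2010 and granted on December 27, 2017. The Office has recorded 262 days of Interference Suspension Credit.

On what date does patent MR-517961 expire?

(a) grant + 15 years → 27 December 2032.
(b) filing + 22 years → 16 February 2032.
Later of the two: 27 December 2032.
Interference Suspension Credit: +262 days → 15 September 2033.

September 15, 2033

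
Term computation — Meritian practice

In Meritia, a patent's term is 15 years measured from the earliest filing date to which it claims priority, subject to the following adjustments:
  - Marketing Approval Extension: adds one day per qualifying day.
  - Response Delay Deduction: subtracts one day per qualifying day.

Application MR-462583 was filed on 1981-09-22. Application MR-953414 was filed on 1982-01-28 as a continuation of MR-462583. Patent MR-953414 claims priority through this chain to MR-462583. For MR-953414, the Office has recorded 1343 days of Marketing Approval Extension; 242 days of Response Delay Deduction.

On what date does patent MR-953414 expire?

September 28, 1999

Earliest priority filing: 22 September 1981.
Base term: 22 September 1981 + 15 years → 22 September 1996.
Marketing Approval Extension: +1343 days → 27 May 2000.
Response Delay Deduction: −242 days → 28 September 1999.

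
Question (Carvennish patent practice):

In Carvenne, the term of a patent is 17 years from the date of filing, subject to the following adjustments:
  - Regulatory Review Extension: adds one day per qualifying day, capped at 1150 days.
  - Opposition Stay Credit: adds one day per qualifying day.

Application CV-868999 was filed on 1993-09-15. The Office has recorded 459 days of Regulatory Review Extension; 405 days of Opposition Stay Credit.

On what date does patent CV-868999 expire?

Base term: filing date + 17 years → 15 September 2010.
Regulatory Review Extension: 459 days (within the 1150-day cap) → +459 days → 18 December 2011.
Opposition Stay Credit: +405 days → 26 January 2013.

2013-01-26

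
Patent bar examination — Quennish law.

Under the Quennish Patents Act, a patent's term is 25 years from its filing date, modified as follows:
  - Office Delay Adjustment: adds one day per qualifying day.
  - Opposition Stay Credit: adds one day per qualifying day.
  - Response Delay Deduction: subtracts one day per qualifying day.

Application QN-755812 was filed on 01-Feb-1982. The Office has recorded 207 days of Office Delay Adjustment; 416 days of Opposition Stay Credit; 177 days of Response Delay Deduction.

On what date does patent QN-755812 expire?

April 22, 2008

Base term: filing date + 25 years → 1 February 2007.
Office Delay Adjustment: +207 days → 27 August 2007.
Opposition Stay Credit: +416 days → 16 October 2008.
Response Delay Deduction: −177 days → 22 April 2008.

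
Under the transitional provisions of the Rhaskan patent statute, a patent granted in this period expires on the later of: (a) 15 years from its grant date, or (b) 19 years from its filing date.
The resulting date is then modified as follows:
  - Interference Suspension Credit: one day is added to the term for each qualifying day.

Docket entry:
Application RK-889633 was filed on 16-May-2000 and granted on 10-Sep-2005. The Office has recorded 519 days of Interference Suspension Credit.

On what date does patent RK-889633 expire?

February 11, 2022

(a) grant + 15 years → 10 September 2020.
(b) filing + 19 years → 16 May 2019.
Later of the two: 10 September 2020.
Interference Suspension Credit: +519 days → 11 February 2022.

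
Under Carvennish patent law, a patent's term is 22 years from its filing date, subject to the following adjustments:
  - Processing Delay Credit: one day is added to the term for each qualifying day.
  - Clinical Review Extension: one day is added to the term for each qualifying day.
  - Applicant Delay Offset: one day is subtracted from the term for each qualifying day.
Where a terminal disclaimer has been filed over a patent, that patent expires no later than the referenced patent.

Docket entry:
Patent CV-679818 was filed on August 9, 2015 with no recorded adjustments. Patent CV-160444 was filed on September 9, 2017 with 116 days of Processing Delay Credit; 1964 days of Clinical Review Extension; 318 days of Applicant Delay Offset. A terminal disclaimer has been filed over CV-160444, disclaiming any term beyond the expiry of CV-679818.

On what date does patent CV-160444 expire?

August 9, 2037

Natural term of CV-160444:
  Base: filing + 22 years → 9 September 2039.
  Processing Delay Credit: +116 days → 3 January 2040.
  Clinical Review Extension: +1964 days → 20 May 2045.
  Applicant Delay Offset: −318 days → 6 July 2044.
Expiry of referenced patent CV-679818:
  Base: filing + 22 years → 9 August 2037.
Terminal disclaimer: CV-160444 expires on the earlier of 6 July 2044 and 9 August 2037.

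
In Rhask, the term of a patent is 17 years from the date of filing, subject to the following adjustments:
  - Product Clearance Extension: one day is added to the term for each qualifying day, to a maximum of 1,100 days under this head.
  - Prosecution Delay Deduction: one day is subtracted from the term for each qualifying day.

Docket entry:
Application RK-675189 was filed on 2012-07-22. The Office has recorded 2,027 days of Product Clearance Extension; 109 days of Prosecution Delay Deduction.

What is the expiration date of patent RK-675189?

April 8, 2032

Base term: filing date + 17 years → 22 July 2029.
Product Clearance Extension: 2027 days claimed exceeds the 1100-day cap, so +1100 days → 26 July 2032.
Prosecution Delay Deduction: −109 days → 8 April 2032.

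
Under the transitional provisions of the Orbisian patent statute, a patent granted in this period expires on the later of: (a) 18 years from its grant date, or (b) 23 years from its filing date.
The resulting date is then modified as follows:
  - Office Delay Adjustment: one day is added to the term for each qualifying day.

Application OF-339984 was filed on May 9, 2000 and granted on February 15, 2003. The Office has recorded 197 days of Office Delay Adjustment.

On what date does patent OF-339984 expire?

(a) grant + 18 years → 15 February 2021.
(b) filing + 23 years → 9 May 2023.
Later of the two: 9 May 2023.
Office Delay Adjustment: +197 days → 22 November 2023.

November 22, 2023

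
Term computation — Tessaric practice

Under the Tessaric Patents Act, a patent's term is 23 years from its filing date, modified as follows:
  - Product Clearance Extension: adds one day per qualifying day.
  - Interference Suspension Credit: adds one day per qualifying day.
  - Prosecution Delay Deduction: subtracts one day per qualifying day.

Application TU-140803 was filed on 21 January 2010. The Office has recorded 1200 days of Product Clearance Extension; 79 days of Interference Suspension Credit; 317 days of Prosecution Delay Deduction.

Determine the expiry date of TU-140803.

2035-09-10

Base term: filing date + 23 years → 21 January 2033.
Product Clearance Extension: +1200 days → 5 May 2036.
Interference Suspension Credit: +79 days → 23 July 2036.
Prosecution Delay Deduction: −317 days → 10 September 2035.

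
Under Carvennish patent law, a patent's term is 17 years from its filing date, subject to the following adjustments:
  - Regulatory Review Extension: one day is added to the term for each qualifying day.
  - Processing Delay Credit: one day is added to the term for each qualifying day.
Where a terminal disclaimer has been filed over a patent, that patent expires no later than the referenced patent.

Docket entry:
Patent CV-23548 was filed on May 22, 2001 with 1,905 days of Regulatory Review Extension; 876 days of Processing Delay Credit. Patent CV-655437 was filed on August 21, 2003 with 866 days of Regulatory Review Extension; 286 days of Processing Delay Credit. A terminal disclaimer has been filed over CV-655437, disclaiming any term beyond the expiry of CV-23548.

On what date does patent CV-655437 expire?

October 17, 2023

Natural term of CV-655437:
  Base: filing + 17 years → 21 August 2020.
  Regulatory Review Extension: +866 days → 4 January 2023.
  Processing Delay Credit: +286 days → 17 October 2023.
Expiry of referenced patent CV-23548:
  Base: filing + 17 years → 22 May 2018.
  Regulatory Review Extension: +1905 days → 9 August 2023.
  Processing Delay Credit: +876 days → 1 January 2026.
Terminal disclaimer: CV-655437 expires on the earlier of 17 October 2023 and 1 January 2026.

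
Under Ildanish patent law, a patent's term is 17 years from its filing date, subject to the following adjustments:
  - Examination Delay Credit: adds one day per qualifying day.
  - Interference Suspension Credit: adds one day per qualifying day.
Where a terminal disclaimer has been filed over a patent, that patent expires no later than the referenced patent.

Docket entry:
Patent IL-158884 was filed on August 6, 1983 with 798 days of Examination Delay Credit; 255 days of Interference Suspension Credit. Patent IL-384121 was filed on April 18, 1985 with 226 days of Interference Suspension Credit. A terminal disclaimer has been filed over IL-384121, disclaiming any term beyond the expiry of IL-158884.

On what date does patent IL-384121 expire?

November 30, 2002

Natural term of IL-384121:
  Base: filing + 17 years → 18 April 2002.
  Interference Suspension Credit: +226 days → 30 November 2002.
Expiry of referenced patent IL-158884:
  Base: filing + 17 years → 6 August 2000.
  Examination Delay Credit: +798 days → 13 October 2002.
  Interference Suspension Credit: +255 days → 25 June 2003.
Terminal disclaimer: IL-384121 expires on the earlier of 30 November 2002 and 25 June 2003.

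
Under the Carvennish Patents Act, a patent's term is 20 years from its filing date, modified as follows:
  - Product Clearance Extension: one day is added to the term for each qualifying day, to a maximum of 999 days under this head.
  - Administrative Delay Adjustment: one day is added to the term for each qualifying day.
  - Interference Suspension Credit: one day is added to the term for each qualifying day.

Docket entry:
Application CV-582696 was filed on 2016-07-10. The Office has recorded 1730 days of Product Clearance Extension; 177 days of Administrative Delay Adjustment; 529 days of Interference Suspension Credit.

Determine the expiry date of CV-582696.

2041-03-11

Base term: filing date + 20 years → 10 July 2036.
Product Clearance Extension: 1730 days claimed exceeds the 999-day cap, so +999 days → 5 April 2039.
Administrative Delay Adjustment: +177 days → 29 September 2039.
Interference Suspension Credit: +529 days → 11 March 2041.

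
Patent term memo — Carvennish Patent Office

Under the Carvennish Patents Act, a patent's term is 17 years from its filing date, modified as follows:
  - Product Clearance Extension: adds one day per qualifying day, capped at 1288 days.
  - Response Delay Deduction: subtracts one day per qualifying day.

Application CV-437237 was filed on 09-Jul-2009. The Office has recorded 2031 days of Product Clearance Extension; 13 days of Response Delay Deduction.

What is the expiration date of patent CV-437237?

Base term: filing date + 17 years → 9 July 2026.
Product Clearance Extension: 2031 days claimed exceeds the 1288-day cap, so +1288 days → 17 January 2030.
Response Delay Deduction: −13 days → 4 January 2030.

2030-01-04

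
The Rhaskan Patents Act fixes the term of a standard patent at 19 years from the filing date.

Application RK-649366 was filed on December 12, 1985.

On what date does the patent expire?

2004-12-12

Filing date + 19 years → 12 December 2004.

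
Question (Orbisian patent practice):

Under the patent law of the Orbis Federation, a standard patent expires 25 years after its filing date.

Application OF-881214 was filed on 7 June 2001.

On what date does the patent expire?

Filing date + 25 years → 7 June 2026.

June 7, 2026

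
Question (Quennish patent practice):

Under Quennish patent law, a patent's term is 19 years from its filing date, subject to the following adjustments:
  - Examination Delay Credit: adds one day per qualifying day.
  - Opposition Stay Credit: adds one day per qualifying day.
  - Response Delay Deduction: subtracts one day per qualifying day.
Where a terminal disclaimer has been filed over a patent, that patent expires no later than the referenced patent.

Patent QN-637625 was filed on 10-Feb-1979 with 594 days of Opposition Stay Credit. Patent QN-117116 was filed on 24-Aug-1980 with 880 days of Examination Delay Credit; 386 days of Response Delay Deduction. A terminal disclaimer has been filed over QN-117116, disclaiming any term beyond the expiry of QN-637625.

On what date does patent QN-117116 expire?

1999-09-27

Natural term of QN-117116:
  Base: filing + 19 years → 24 August 1999.
  Examination Delay Credit: +880 days → 20 January 2002.
  Response Delay Deduction: −386 days → 30 December 2000.
Expiry of referenced patent QN-637625:
  Base: filing + 19 years → 10 February 1998.
  Opposition Stay Credit: +594 days → 27 September 1999.
Terminal disclaimer: QN-117116 expires on the earlier of 30 December 2000 and 27 September 1999.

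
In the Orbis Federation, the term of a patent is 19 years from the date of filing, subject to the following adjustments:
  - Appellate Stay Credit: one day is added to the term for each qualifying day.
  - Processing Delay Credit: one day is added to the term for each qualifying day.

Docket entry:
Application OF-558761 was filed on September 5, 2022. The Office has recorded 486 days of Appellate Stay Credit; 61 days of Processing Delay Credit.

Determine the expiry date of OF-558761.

Base term: filing date + 19 years → 5 September 2041.
Appellate Stay Credit: +486 days → 4 January 2043.
Processing Delay Credit: +61 days → 6 March 2043.

2043-03-06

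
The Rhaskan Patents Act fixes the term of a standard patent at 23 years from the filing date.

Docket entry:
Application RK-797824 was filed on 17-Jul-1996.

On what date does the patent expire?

Filing date + 23 years → 17 July 2019.

2019-07-17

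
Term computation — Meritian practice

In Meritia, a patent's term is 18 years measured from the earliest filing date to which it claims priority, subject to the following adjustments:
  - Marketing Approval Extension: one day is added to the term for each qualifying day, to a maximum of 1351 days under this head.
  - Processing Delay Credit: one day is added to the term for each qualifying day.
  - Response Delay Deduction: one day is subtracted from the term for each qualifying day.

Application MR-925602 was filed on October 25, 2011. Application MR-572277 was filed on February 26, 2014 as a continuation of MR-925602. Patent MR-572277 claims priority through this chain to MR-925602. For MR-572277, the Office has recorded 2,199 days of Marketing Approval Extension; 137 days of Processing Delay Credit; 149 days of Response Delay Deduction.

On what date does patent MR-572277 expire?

Earliest priority filing: 25 October 2011.
Base term: 25 October 2011 + 18 years → 25 October 2029.
Marketing Approval Extension: 2199 days claimed exceeds the 1351-day cap, so +1351 days → 7 July 2033.
Processing Delay Credit: +137 days → 21 November 2033.
Response Delay Deduction: −149 days → 25 June 2033.

2033-06-25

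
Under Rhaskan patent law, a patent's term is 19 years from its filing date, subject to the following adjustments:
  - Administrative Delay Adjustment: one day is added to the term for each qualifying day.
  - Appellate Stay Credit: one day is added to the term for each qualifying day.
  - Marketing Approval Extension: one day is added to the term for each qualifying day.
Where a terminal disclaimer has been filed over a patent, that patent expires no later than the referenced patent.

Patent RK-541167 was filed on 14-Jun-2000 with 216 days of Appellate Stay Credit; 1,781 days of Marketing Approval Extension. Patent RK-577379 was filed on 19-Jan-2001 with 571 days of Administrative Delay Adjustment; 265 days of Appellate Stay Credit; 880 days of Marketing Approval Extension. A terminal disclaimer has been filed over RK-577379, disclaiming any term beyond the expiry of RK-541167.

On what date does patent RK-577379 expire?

2024-09-30

Natural term of RK-577379:
  Base: filing + 19 years → 19 January 2020.
  Administrative Delay Adjustment: +571 days → 12 August 2021.
  Appellate Stay Credit: +265 days → 4 May 2022.
  Marketing Approval Extension: +880 days → 30 September 2024.
Expiry of referenced patent RK-541167:
  Base: filing + 19 years → 14 June 2019.
  Appellate Stay Credit: +216 days → 16 January 2020.
  Marketing Approval Extension: +1781 days → 1 December 2024.
Terminal disclaimer: RK-577379 expires on the earlier of 30 September 2024 and 1 December 2024.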